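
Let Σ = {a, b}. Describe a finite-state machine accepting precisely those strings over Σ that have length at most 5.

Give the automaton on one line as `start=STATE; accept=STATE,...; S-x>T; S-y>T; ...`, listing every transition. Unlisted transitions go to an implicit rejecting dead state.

start=S0; accept=S0,S1,S2,S3,S4,S5; S0-a>S1; S0-b>S1; S1-a>S2; S1-b>S2; S2-a>S3; S2-b>S3; S3-a>S4; S3-b>S4; S4-a>S5; S4-b>S5; S5-a>S6; S5-b>S6; S6-a>S6; S6-b>S6

We only need to distinguish lengths 0, 1, …, 5, and '>5'. Chain S0 → S1 → S2 → S3 → S4 → S5 → S6 on every symbol, with S6 looping. Accepting states: {S0, S1, S2, S3, S4, S5}.
7 states suffice.
        a   b  
>* S0   S1  S1 
 * S1   S2  S2 
 * S2   S3  S3 
 * S3   S4  S4 
 * S4   S5  S5 
 * S5   S6  S6 
   S6   S6  S6 
(> = start, * = accepting)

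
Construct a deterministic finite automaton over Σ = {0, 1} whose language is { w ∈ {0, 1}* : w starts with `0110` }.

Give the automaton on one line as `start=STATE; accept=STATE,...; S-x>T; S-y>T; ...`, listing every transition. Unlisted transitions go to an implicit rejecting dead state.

start=S0; accept=S4; S0-0>S1; S0-1>S5; S1-0>S5; S1-1>S2; S2-0>S5; S2-1>S3; S3-0>S4; S3-1>S5; S4-0>S4; S4-1>S4; S5-0>S5; S5-1>S5

Check the first 4 symbols one by one: S0 through S3 record how many have matched `0110` so far; any wrong symbol goes to the dead state S5. After all 4 match we enter the accepting sink S4.
A 6-state machine:
        0   1  
>  S0   S1  S5 
   S1   S5  S2 
   S2   S5  S3 
   S3   S4  S5 
 * S4   S4  S4 
   S5   S5  S5 
(> = start, * = accepting)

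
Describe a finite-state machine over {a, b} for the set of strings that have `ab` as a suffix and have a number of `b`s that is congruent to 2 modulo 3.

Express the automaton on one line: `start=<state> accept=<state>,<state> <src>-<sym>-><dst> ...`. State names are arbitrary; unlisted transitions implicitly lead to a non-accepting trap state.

start=S0 accept=S4 S0-a->S0 S0-b->S1 S1-a->S2 S1-b->S3 S2-a->S2 S2-b->S4 S3-a->S3 S3-b->S0 S4-a->S3 S4-b->S0

Build one automaton per condition and run them in lockstep. One (3 states) tracks how much of the suffix `ab` has currently been matched; the other (3 states) tracks the count of `b`s modulo 3. Each combined state is a pair, one component from each; accept when both components accept. After merging equivalent states the machine shrinks.
A 5-state machine:
        a   b  
>  S0   S0  S1 
   S1   S2  S3 
   S2   S2  S4 
   S3   S3  S0 
 * S4   S3  S0 
(> = start, * = accepting)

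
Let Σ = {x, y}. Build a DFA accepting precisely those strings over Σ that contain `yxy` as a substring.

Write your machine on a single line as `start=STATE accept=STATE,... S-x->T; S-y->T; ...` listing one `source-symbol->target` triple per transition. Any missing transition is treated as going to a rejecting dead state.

start=A; accept=D; A-x->A; A-y->B; B-x->C; B-y->B; C-x->A; C-y->D; D-x->D; D-y->D

Track how much of `yxy` has been matched so far: state A is no progress, D is the absorbing accept state reached once `yxy` has occurred. Intermediate states record partial matches; on a mismatch, fall back to the longest reusable overlap.
A 4-state machine:
       x  y 
>  A   A  B 
   B   C  B 
   C   A  D 
 * D   D  D 
(> = start, * = accepting)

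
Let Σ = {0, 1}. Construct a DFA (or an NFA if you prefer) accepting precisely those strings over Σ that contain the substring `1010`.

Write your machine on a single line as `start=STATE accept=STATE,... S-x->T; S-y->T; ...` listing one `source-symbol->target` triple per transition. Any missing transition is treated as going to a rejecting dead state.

States q0..q3 record the length of the longest prefix of `1010` that matches the current input suffix. Reaching q4 means `1010` has been seen, and we stay there forever. Accept from q4.
        0   1  
>  q0   q0  q1 
   q1   q2  q1 
   q2   q0  q3 
   q3   q4  q1 
 * q4   q4  q4 
(> = start, * = accepting)

start=q0; accept=q4; q0-0->q0; q0-1->q1; q1-0->q2; q1-1->q1; q2-0->q0; q2-1->q3; q3-0->q4; q3-1->q1; q4-0->q4; q4-1->q4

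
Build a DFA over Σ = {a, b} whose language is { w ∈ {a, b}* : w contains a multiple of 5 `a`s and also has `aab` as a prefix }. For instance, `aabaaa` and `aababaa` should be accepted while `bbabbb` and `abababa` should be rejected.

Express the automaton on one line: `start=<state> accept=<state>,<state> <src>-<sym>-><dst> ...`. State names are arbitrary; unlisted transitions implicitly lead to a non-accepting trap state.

start=S0 accept=S7 S0-a->S1 S0-b->S2 S1-a->S3 S1-b->S2 S2-a->S2 S2-b->S2 S3-a->S2 S3-b->S4 S4-a->S5 S4-b->S4 S5-a->S6 S5-b->S5 S6-a->S7 S6-b->S6 S7-a->S8 S7-b->S7 S8-a->S4 S8-b->S8

Build one automaton per condition and run them in lockstep. The first has 5 states tracking the count of `a`s modulo 5; the second has 5 states tracking whether the input so far still matches the prefix `aab`. A product state is a pair (one from each), accepting exactly when both do. Equivalent product states are then merged.
With 9 states:
        a   b  
>  S0   S1  S2 
   S1   S3  S2 
   S2   S2  S2 
   S3   S2  S4 
   S4   S5  S4 
   S5   S6  S5 
   S6   S7  S6 
 * S7   S8  S7 
   S8   S4  S8 
(> = start, * = accepting)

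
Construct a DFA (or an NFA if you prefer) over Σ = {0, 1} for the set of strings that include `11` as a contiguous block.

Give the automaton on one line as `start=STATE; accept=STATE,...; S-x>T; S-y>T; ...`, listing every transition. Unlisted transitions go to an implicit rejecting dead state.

start=A; accept=C; A-0>A; A-1>B; B-0>A; B-1>C; C-0>C; C-1>C

Track how much of `11` has been matched so far: state A is no progress, C is the absorbing accept state reached once `11` has occurred. Intermediate states record partial matches; on a mismatch, fall back to the longest reusable overlap.
       0  1 
>  A   A  B 
   B   A  C 
 * C   C  C 
(> = start, * = accepting)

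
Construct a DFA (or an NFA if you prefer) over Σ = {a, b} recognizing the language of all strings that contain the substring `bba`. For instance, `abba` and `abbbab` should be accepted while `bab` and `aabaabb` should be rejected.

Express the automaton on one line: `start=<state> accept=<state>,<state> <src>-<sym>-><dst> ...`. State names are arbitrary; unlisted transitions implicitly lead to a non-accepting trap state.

start=q0 accept=q3 q0-a->q0 q0-b->q1 q1-a->q0 q1-b->q2 q2-a->q3 q2-b->q2 q3-a->q3 q3-b->q3

Track how much of `bba` has been matched so far: state q0 is no progress, q3 is the absorbing accept state reached once `bba` has occurred. Intermediate states record partial matches; on a mismatch, fall back to the longest reusable overlap.
With 4 states:
        a   b  
>  q0   q0  q1 
   q1   q0  q2 
   q2   q3  q2 
 * q3   q3  q3 
(> = start, * = accepting)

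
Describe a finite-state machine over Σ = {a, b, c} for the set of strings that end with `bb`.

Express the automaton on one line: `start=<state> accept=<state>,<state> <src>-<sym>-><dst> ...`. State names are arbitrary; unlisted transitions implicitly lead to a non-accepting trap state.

start=S0 accept=S2 S0-a->S0 S0-b->S1 S0-c->S0 S1-a->S0 S1-b->S2 S1-c->S0 S2-a->S0 S2-b->S2 S2-c->S0

Let each state record the length of the longest suffix of the input read so far that is also a prefix of `bb`. S1 means the last symbol is `b`; S2 means the last 2 symbols are `bb`. Accept only at S2, where the string currently ends in `bb`.
With 3 states:
        a   b   c  
>  S0   S0  S1  S0 
   S1   S0  S2  S0 
 * S2   S0  S2  S0 
(> = start, * = accepting)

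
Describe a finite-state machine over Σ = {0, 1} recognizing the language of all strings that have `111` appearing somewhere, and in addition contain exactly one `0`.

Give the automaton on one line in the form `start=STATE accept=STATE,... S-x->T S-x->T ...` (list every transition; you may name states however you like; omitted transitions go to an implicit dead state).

Handle the two conditions separately and then intersect. The first has 4 states tracking whether and how much of `111` has been seen; the second has 3 states tracking the count of `0`s, saturating at 2. A product state is a pair (one from each), accepting exactly when both do. Equivalent product states are then merged.
        0   1  
>  q0   q1  q2 
   q1   q3  q4 
   q2   q1  q5 
   q3   q3  q3 
   q4   q3  q6 
   q5   q1  q7 
   q6   q3  q8 
   q7   q8  q7 
 * q8   q3  q8 
(> = start, * = accepting)

start=q0 accept=q8 q0-0->q1 q0-1->q2 q1-0->q3 q1-1->q4 q2-0->q1 q2-1->q5 q3-0->q3 q3-1->q3 q4-0->q3 q4-1->q6 q5-0->q1 q5-1->q7 q6-0->q3 q6-1->q8 q7-0->q8 q7-1->q7 q8-0->q3 q8-1->q8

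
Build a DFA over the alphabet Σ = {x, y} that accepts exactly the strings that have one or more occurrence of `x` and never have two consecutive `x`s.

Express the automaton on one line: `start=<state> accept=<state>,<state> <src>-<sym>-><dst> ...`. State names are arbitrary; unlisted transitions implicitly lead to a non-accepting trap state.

Run two small machines in parallel and take their product. One (3 states) tracks the count of `x`s, saturating at 2; the other (3 states) tracks partial matches of the forbidden pattern `xx`. Each combined state is a pair, one component from each; accept when both components accept. Equivalent product states are then merged.
4 states suffice.
        x   y  
>  s0   s1  s0 
 * s1   s2  s3 
   s2   s2  s2 
 * s3   s1  s3 
(> = start, * = accepting)

start=s0 accept=s1,s3 s0-x->s1 s0-y->s0 s1-x->s2 s1-y->s3 s2-x->s2 s2-y->s2 s3-x->s1 s3-y->s3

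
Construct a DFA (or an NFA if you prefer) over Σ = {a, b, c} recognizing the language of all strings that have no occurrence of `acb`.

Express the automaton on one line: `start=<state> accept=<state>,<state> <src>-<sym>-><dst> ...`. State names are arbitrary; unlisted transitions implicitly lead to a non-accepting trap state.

start=q0 accept=q0,q1,q2 q0-a->q1 q0-b->q0 q0-c->q0 q1-a->q1 q1-b->q0 q1-c->q2 q2-a->q1 q2-b->q3 q2-c->q0 q3-a->q3 q3-b->q3 q3-c->q3

This is the complement of 'contains `acb`'. Use the same substring-matching states — q0 through q3 holding how much of `acb` has just been matched — but flip the accepting set: everything except the trap q3 accepts.
A 4-state machine:
        a   b   c  
>* q0   q1  q0  q0 
 * q1   q1  q0  q2 
 * q2   q1  q3  q0 
   q3   q3  q3  q3 
(> = start, * = accepting)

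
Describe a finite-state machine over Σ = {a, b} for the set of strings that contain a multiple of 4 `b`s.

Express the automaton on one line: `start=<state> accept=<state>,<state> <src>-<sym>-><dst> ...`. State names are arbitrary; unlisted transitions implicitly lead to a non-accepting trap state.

Keep the running count of `b`s modulo 4: each `b` advances along the cycle s0 → s1 → s2 → s3 → s0 while other symbols loop. Accept at s0.
With 4 states:
        a   b  
>* s0   s0  s1 
   s1   s1  s2 
   s2   s2  s3 
   s3   s3  s0 
(> = start, * = accepting)

start=s0 accept=s0 s0-a->s0 s0-b->s1 s1-a->s1 s1-b->s2 s2-a->s2 s2-b->s3 s3-a->s3 s3-b->s0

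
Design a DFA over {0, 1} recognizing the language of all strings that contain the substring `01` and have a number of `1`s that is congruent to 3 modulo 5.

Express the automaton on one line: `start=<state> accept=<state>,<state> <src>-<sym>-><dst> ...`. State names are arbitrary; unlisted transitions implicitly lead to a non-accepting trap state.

Run two small machines in parallel and take their product. The first has 3 states tracking whether and how much of `01` has been seen; the second has 5 states tracking the count of `1`s modulo 5. A product state is a pair (one from each), accepting exactly when both do. Equivalent product states are then merged.
11 states suffice.
          0    1  
>  S0     S1   S2 
   S1     S1   S3 
   S2     S3   S4 
   S3     S3   S5 
   S4     S5   S6 
   S5     S5   S7 
   S6     S8   S9 
 * S7     S7  S10 
   S8     S8  S10 
   S9    S10   S0 
   S10   S10   S1 
(> = start, * = accepting)

start=S0 accept=S7 S0-0->S1 S0-1->S2 S1-0->S1 S1-1->S3 S2-0->S3 S2-1->S4 S3-0->S3 S3-1->S5 S4-0->S5 S4-1->S6 S5-0->S5 S5-1->S7 S6-0->S8 S6-1->S9 S7-0->S7 S7-1->S10 S8-0->S8 S8-1->S10 S9-0->S10 S9-1->S0 S10-0->S10 S10-1->S1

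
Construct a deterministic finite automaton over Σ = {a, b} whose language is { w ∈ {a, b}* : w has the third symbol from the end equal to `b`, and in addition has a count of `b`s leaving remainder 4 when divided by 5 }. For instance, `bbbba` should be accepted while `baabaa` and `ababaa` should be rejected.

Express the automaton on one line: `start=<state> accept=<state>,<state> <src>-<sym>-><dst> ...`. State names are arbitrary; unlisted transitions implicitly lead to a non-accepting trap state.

Handle the two conditions separately and then intersect. One (15 states) tracks the last 3 symbols read; the other (5 states) tracks the count of `b`s modulo 5. Each combined state is a pair, one component from each; accept when both components accept. Equivalent product states are then merged.
16 states suffice.
          a    b  
>  s0     s0   s1 
   s1     s1   s2 
   s2     s3   s4 
   s3     s3   s5 
   s4     s6   s7 
   s5     s6   s8 
   s6     s9  s10 
 * s7    s11   s0 
   s8    s11   s0 
   s9     s9  s12 
 * s10   s13   s0 
 * s11   s14   s0 
   s12   s13   s0 
   s13   s14   s0 
 * s14   s15   s0 
   s15   s15   s0 
(> = start, * = accepting)

start=s0 accept=s7,s10,s11,s14 s0-a->s0 s0-b->s1 s1-a->s1 s1-b->s2 s2-a->s3 s2-b->s4 s3-a->s3 s3-b->s5 s4-a->s6 s4-b->s7 s5-a->s6 s5-b->s8 s6-a->s9 s6-b->s10 s7-a->s11 s7-b->s0 s8-a->s11 s8-b->s0 s9-a->s9 s9-b->s12 s10-a->s13 s10-b->s0 s11-a->s14 s11-b->s0 s12-a->s13 s12-b->s0 s13-a->s14 s13-b->s0 s14-a->s15 s14-b->s0 s15-a->s15 s15-b->s0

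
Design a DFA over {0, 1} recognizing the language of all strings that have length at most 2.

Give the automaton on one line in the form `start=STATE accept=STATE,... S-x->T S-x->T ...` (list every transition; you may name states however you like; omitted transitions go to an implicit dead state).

Count input length up to 3: every symbol moves from A toward D, which means 'more than 2' and absorbs. Accept from {A, B, C}.
With 4 states:
       0  1 
>* A   B  B 
 * B   C  C 
 * C   D  D 
   D   D  D 
(> = start, * = accepting)

start=A accept=A,B,C A-0->B A-1->B B-0->C B-1->C C-0->D C-1->D D-0->D D-1->D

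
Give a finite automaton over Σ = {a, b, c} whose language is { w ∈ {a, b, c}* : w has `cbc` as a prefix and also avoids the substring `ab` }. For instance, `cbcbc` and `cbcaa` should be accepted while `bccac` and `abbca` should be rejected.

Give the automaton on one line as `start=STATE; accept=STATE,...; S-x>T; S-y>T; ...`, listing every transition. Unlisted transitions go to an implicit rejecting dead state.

start=q0; accept=q6,q7; q0-a>q1; q0-b>q2; q0-c>q3; q1-a>q1; q1-b>q4; q1-c>q2; q2-a>q1; q2-b>q2; q2-c>q2; q3-a>q1; q3-b>q5; q3-c>q2; q4-a>q4; q4-b>q4; q4-c>q4; q5-a>q1; q5-b>q2; q5-c>q6; q6-a>q7; q6-b>q6; q6-c>q6; q7-a>q7; q7-b>q8; q7-c>q6; q8-a>q8; q8-b>q8; q8-c>q8

Run two small machines in parallel and take their product. The first has 5 states tracking whether the input so far still matches the prefix `cbc`; the second has 3 states tracking partial matches of the forbidden pattern `ab`. A product state is a pair (one from each), accepting exactly when both do.
With 9 states:
        a   b   c  
>  q0   q1  q2  q3 
   q1   q1  q4  q2 
   q2   q1  q2  q2 
   q3   q1  q5  q2 
   q4   q4  q4  q4 
   q5   q1  q2  q6 
 * q6   q7  q6  q6 
 * q7   q7  q8  q6 
   q8   q8  q8  q8 
(> = start, * = accepting)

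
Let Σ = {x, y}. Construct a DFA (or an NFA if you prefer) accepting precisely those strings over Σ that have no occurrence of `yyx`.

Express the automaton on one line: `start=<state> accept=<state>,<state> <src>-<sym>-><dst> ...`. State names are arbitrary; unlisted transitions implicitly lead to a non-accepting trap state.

This is the complement of 'contains `yyx`'. Use the same substring-matching states — S0 through S3 holding how much of `yyx` has just been matched — but flip the accepting set: everything except the trap S3 accepts.
With 4 states:
        x   y  
>* S0   S0  S1 
 * S1   S0  S2 
 * S2   S3  S2 
   S3   S3  S3 
(> = start, * = accepting)

start=S0 accept=S0,S1,S2 S0-x->S0 S0-y->S1 S1-x->S0 S1-y->S2 S2-x->S3 S2-y->S2 S3-x->S3 S3-y->S3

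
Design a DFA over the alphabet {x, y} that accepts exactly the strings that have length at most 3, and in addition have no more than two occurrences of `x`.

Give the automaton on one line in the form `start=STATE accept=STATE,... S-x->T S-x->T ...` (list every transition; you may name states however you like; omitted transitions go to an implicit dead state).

Build one automaton per condition and run them in lockstep. One (5 states) tracks the input length, saturating at 4; the other (4 states) tracks the count of `x`s, saturating at 3. Each combined state is a pair, one component from each; accept when both components accept. After merging equivalent states the machine shrinks.
With 7 states:
        x   y  
>* q0   q1  q2 
 * q1   q3  q4 
 * q2   q4  q4 
 * q3   q5  q6 
 * q4   q6  q6 
   q5   q5  q5 
 * q6   q5  q5 
(> = start, * = accepting)

start=q0 accept=q0,q1,q2,q3,q4,q6 q0-x->q1 q0-y->q2 q1-x->q3 q1-y->q4 q2-x->q4 q2-y->q4 q3-x->q5 q3-y->q6 q4-x->q6 q4-y->q6 q5-x->q5 q5-y->q5 q6-x->q5 q6-y->q5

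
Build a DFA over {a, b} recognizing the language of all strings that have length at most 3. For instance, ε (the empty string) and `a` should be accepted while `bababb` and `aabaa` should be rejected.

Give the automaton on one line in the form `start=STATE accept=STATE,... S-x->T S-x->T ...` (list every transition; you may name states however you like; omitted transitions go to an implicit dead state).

We only need to distinguish lengths 0, 1, …, 3, and '>3'. Chain S0 → S1 → S2 → S3 → S4 on every symbol, with S4 looping. Accepting states: {S0, S1, S2, S3}.
5 states suffice.
        a   b  
>* S0   S1  S1 
 * S1   S2  S2 
 * S2   S3  S3 
 * S3   S4  S4 
   S4   S4  S4 
(> = start, * = accepting)

start=S0 accept=S0,S1,S2,S3 S0-a->S1 S0-b->S1 S1-a->S2 S1-b->S2 S2-a->S3 S2-b->S3 S3-a->S4 S3-b->S4 S4-a->S4 S4-b->S4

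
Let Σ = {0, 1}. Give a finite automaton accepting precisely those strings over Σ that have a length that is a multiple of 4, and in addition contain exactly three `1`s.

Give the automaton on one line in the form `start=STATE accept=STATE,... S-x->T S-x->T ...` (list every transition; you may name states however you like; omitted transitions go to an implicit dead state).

start=s0 accept=s12 s0-0->s1 s0-1->s2 s1-0->s3 s1-1->s4 s2-0->s4 s2-1->s5 s3-0->s6 s3-1->s7 s4-0->s7 s4-1->s8 s5-0->s8 s5-1->s9 s6-0->s0 s6-1->s10 s7-0->s10 s7-1->s11 s8-0->s11 s8-1->s12 s9-0->s12 s9-1->s13 s10-0->s2 s10-1->s14 s11-0->s14 s11-1->s15 s12-0->s15 s12-1->s13 s13-0->s13 s13-1->s13 s14-0->s5 s14-1->s16 s15-0->s16 s15-1->s13 s16-0->s9 s16-1->s13

Handle the two conditions separately and then intersect. The first has 4 states tracking the input length modulo 4; the second has 5 states tracking the count of `1`s, saturating at 4. A product state is a pair (one from each), accepting exactly when both do. After merging equivalent states the machine shrinks.
A 17-state machine:
          0    1  
>  s0     s1   s2 
   s1     s3   s4 
   s2     s4   s5 
   s3     s6   s7 
   s4     s7   s8 
   s5     s8   s9 
   s6     s0  s10 
   s7    s10  s11 
   s8    s11  s12 
   s9    s12  s13 
   s10    s2  s14 
   s11   s14  s15 
 * s12   s15  s13 
   s13   s13  s13 
   s14    s5  s16 
   s15   s16  s13 
   s16    s9  s13 
(> = start, * = accepting)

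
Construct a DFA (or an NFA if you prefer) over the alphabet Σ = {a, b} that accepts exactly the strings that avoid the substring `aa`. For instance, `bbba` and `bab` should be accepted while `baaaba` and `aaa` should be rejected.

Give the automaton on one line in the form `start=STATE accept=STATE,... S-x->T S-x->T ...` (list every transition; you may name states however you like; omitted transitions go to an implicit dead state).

start=S0 accept=S0,S1 S0-a->S1 S0-b->S0 S1-a->S2 S1-b->S0 S2-a->S2 S2-b->S2

Track partial matches of the forbidden pattern `aa`. State S2 is a dead state reached once `aa` has occurred; every other state accepts. S0 means no part of `aa` is currently matched.
With 3 states:
        a   b  
>* S0   S1  S0 
 * S1   S2  S0 
   S2   S2  S2 
(> = start, * = accepting)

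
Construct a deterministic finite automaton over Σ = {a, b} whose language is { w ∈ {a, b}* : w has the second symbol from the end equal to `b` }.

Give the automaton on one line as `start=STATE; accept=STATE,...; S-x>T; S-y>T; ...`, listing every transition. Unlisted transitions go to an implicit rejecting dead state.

start=q0; accept=q5,q6; q0-a>q1; q0-b>q2; q1-a>q3; q1-b>q4; q2-a>q5; q2-b>q6; q3-a>q3; q3-b>q4; q4-a>q5; q4-b>q6; q5-a>q3; q5-b>q4; q6-a>q5; q6-b>q6

Because acceptance depends on a position counted from the end, the machine has to buffer the most recent 2 symbols. Make each state the string of the last up-to-2 symbols read; on input `x` shift the window left and append `x`. Accept when the buffered window has length 2 and begins with `b`.
With 7 states:
        a   b  
>  q0   q1  q2 
   q1   q3  q4 
   q2   q5  q6 
   q3   q3  q4 
   q4   q5  q6 
 * q5   q3  q4 
 * q6   q5  q6 
(> = start, * = accepting)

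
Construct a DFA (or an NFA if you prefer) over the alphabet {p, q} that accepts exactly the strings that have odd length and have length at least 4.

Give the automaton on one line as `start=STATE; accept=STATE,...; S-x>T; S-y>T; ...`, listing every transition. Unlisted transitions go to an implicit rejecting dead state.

start=S0; accept=S5; S0-p>S1; S0-q>S1; S1-p>S2; S1-q>S2; S2-p>S3; S2-q>S3; S3-p>S4; S3-q>S4; S4-p>S5; S4-q>S5; S5-p>S4; S5-q>S4

Build one automaton per condition and run them in lockstep. One (2 states) tracks the input length modulo 2; the other (6 states) tracks the input length, saturating at 5. Each combined state is a pair, one component from each; accept when both components accept. Minimizing collapses redundant product states.
6 states suffice.
        p   q  
>  S0   S1  S1 
   S1   S2  S2 
   S2   S3  S3 
   S3   S4  S4 
   S4   S5  S5 
 * S5   S4  S4 
(> = start, * = accepting)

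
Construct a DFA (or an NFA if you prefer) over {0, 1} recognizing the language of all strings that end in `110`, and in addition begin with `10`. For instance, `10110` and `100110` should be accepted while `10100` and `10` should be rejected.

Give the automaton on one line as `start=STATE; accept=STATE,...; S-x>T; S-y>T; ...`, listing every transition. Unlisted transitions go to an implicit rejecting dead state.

start=q0; accept=q6; q0-0>q1; q0-1>q2; q1-0>q1; q1-1>q1; q2-0>q3; q2-1>q1; q3-0>q3; q3-1>q4; q4-0>q3; q4-1>q5; q5-0>q6; q5-1>q5; q6-0>q3; q6-1>q4

Handle the two conditions separately and then intersect. The first has 4 states tracking how much of the suffix `110` has currently been matched; the second has 4 states tracking whether the input so far still matches the prefix `10`. A product state is a pair (one from each), accepting exactly when both do. Minimizing collapses redundant product states.
A 7-state machine:
        0   1  
>  q0   q1  q2 
   q1   q1  q1 
   q2   q3  q1 
   q3   q3  q4 
   q4   q3  q5 
   q5   q6  q5 
 * q6   q3  q4 
(> = start, * = accepting)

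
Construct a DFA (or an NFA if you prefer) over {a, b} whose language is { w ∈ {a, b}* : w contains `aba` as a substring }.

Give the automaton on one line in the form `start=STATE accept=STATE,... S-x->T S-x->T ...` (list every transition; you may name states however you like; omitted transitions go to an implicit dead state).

Track how much of `aba` has been matched so far: state q0 is no progress, q3 is the absorbing accept state reached once `aba` has occurred. Intermediate states record partial matches; on a mismatch, fall back to the longest reusable overlap.
With 4 states:
        a   b  
>  q0   q1  q0 
   q1   q1  q2 
   q2   q3  q0 
 * q3   q3  q3 
(> = start, * = accepting)

start=q0 accept=q3 q0-a->q1 q0-b->q0 q1-a->q1 q1-b->q2 q2-a->q3 q2-b->q0 q3-a->q3 q3-b->q3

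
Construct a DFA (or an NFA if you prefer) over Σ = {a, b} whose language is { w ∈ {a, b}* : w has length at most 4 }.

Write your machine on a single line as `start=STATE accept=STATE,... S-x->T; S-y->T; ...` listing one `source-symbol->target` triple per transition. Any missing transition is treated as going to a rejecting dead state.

We only need to distinguish lengths 0, 1, …, 4, and '>4'. Chain s0 → s1 → s2 → s3 → s4 → s5 on every symbol, with s5 looping. Accepting states: {s0, s1, s2, s3, s4}.
With 6 states:
        a   b  
>* s0   s1  s1 
 * s1   s2  s2 
 * s2   s3  s3 
 * s3   s4  s4 
 * s4   s5  s5 
   s5   s5  s5 
(> = start, * = accepting)

start=s0; accept=s0,s1,s2,s3,s4; s0-a->s1; s0-b->s1; s1-a->s2; s1-b->s2; s2-a->s3; s2-b->s3; s3-a->s4; s3-b->s4; s4-a->s5; s4-b->s5; s5-a->s5; s5-b->s5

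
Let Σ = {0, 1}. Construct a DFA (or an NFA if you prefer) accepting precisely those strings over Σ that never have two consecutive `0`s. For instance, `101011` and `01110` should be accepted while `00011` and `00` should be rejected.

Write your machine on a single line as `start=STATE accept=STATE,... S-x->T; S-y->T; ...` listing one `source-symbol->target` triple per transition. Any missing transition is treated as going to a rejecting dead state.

start=S0; accept=S0,S1; S0-0->S1; S0-1->S0; S1-0->S2; S1-1->S0; S2-0->S2; S2-1->S2

This is the complement of 'contains `00`'. Use the same substring-matching states — S0 through S2 holding how much of `00` has just been matched — but flip the accepting set: everything except the trap S2 accepts.
With 3 states:
        0   1  
>* S0   S1  S0 
 * S1   S2  S0 
   S2   S2  S2 
(> = start, * = accepting)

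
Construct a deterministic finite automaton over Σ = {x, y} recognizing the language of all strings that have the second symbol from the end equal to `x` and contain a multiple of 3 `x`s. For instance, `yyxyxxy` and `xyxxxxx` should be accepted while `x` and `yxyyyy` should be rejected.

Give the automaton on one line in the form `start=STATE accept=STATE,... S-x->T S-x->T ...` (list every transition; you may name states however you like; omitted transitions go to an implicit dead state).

start=A accept=D,F A-x->B A-y->A B-x->C B-y->B C-x->D C-y->E D-x->B D-y->F E-x->G E-y->E F-x->B F-y->A G-x->B G-y->F

Build one automaton per condition and run them in lockstep. The first has 7 states tracking the last 2 symbols read; the second has 3 states tracking the count of `x`s modulo 3. A product state is a pair (one from each), accepting exactly when both do. After merging equivalent states the machine shrinks.
7 states suffice.
       x  y 
>  A   B  A 
   B   C  B 
   C   D  E 
 * D   B  F 
   E   G  E 
 * F   B  A 
   G   B  F 
(> = start, * = accepting)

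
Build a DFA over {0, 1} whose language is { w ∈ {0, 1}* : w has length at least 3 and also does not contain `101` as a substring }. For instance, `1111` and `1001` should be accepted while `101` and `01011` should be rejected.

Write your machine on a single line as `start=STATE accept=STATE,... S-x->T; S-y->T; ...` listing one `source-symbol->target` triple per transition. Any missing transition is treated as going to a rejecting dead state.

start=S0; accept=S6,S7,S8,S10,S11,S12; S0-0->S1; S0-1->S2; S1-0->S3; S1-1->S4; S2-0->S5; S2-1->S4; S3-0->S6; S3-1->S7; S4-0->S8; S4-1->S7; S5-0->S6; S5-1->S9; S6-0->S10; S6-1->S11; S7-0->S12; S7-1->S11; S8-0->S10; S8-1->S13; S9-0->S13; S9-1->S13; S10-0->S10; S10-1->S11; S11-0->S12; S11-1->S11; S12-0->S10; S12-1->S13; S13-0->S13; S13-1->S13

Run two small machines in parallel and take their product. One (5 states) tracks the input length, saturating at 4; the other (4 states) tracks partial matches of the forbidden pattern `101`. Each combined state is a pair, one component from each; accept when both components accept.
          0    1  
>  S0     S1   S2 
   S1     S3   S4 
   S2     S5   S4 
   S3     S6   S7 
   S4     S8   S7 
   S5     S6   S9 
 * S6    S10  S11 
 * S7    S12  S11 
 * S8    S10  S13 
   S9    S13  S13 
 * S10   S10  S11 
 * S11   S12  S11 
 * S12   S10  S13 
   S13   S13  S13 
(> = start, * = accepting)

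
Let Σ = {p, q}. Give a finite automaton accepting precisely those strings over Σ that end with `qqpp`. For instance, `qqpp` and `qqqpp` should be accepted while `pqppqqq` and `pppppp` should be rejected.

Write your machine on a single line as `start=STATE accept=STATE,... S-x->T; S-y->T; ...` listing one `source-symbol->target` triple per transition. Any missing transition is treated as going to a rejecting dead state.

start=S0; accept=S4; S0-p->S0; S0-q->S1; S1-p->S0; S1-q->S2; S2-p->S3; S2-q->S2; S3-p->S4; S3-q->S1; S4-p->S0; S4-q->S1

Let each state record the length of the longest suffix of the input read so far that is also a prefix of `qqpp`. S1 means the last symbol is `q`; S2 means the last 2 symbols are `qq`; S3 means the last 3 symbols are `qqp`; S4 means the last 4 symbols are `qqpp`. Accept only at S4, where the string currently ends in `qqpp`.
With 5 states:
        p   q  
>  S0   S0  S1 
   S1   S0  S2 
   S2   S3  S2 
   S3   S4  S1 
 * S4   S0  S1 
(> = start, * = accepting)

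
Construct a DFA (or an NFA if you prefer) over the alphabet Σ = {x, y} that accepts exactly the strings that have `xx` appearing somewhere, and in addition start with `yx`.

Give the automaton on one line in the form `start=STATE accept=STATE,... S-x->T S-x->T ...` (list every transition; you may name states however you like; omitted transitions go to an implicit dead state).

Handle the two conditions separately and then intersect. One (3 states) tracks whether and how much of `xx` has been seen; the other (4 states) tracks whether the input so far still matches the prefix `yx`. Each combined state is a pair, one component from each; accept when both components accept.
8 states suffice.
        x   y  
>  q0   q1  q2 
   q1   q3  q4 
   q2   q5  q4 
   q3   q3  q3 
   q4   q1  q4 
   q5   q6  q7 
 * q6   q6  q6 
   q7   q5  q7 
(> = start, * = accepting)

start=q0 accept=q6 q0-x->q1 q0-y->q2 q1-x->q3 q1-y->q4 q2-x->q5 q2-y->q4 q3-x->q3 q3-y->q3 q4-x->q1 q4-y->q4 q5-x->q6 q5-y->q7 q6-x->q6 q6-y->q6 q7-x->q5 q7-y->q7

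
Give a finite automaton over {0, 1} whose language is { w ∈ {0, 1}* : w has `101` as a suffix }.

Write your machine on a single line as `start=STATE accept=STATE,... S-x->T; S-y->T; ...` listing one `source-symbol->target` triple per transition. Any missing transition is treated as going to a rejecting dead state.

start=A; accept=D; A-0->A; A-1->B; B-0->C; B-1->B; C-0->A; C-1->D; D-0->C; D-1->B

Remember how much of `101` the current input suffix matches. State A means no match yet; B means the last symbol is `1`; C means the last 2 symbols are `10`; D means the last 3 symbols are `101`. Only D accepts. On a mismatch, fall back to the longest proper suffix that is still a prefix of `101`.
       0  1 
>  A   A  B 
   B   C  B 
   C   A  D 
 * D   C  B 
(> = start, * = accepting)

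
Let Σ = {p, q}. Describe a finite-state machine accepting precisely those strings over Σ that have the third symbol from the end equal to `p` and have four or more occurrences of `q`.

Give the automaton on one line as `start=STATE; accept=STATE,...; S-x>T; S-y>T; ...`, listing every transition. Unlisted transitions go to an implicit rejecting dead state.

Build one automaton per condition and run them in lockstep. The first has 15 states tracking the last 3 symbols read; the second has 6 states tracking the count of `q`s, saturating at 5. A product state is a pair (one from each), accepting exactly when both do. After merging equivalent states the machine shrinks.
A 16-state machine:
          p    q  
>  S0     S0   S1 
   S1     S1   S2 
   S2     S3   S4 
   S3     S3   S5 
   S4     S6   S7 
   S5     S6   S8 
   S6     S9  S10 
   S7    S11   S7 
 * S8    S11   S7 
   S9     S9  S12 
   S10   S13   S8 
   S11   S14  S10 
 * S12   S13   S8 
 * S13   S14  S10 
   S14   S15  S12 
 * S15   S15  S12 
(> = start, * = accepting)

start=S0; accept=S8,S12,S13,S15; S0-p>S0; S0-q>S1; S1-p>S1; S1-q>S2; S2-p>S3; S2-q>S4; S3-p>S3; S3-q>S5; S4-p>S6; S4-q>S7; S5-p>S6; S5-q>S8; S6-p>S9; S6-q>S10; S7-p>S11; S7-q>S7; S8-p>S11; S8-q>S7; S9-p>S9; S9-q>S12; S10-p>S13; S10-q>S8; S11-p>S14; S11-q>S10; S12-p>S13; S12-q>S8; S13-p>S14; S13-q>S10; S14-p>S15; S14-q>S12; S15-p>S15; S15-q>S12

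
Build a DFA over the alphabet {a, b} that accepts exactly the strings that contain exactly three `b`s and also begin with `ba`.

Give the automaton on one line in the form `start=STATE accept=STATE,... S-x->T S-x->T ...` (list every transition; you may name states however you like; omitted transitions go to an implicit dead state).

Handle the two conditions separately and then intersect. The first has 5 states tracking the count of `b`s, saturating at 4; the second has 4 states tracking whether the input so far still matches the prefix `ba`. A product state is a pair (one from each), accepting exactly when both do.
An 11-state machine:
          a    b  
>  S0     S1   S2 
   S1     S1   S3 
   S2     S4   S5 
   S3     S3   S5 
   S4     S4   S6 
   S5     S5   S7 
   S6     S6   S8 
   S7     S7   S9 
 * S8     S8  S10 
   S9     S9   S9 
   S10   S10  S10 
(> = start, * = accepting)

start=S0 accept=S8 S0-a->S1 S0-b->S2 S1-a->S1 S1-b->S3 S2-a->S4 S2-b->S5 S3-a->S3 S3-b->S5 S4-a->S4 S4-b->S6 S5-a->S5 S5-b->S7 S6-a->S6 S6-b->S8 S7-a->S7 S7-b->S9 S8-a->S8 S8-b->S10 S9-a->S9 S9-b->S9 S10-a->S10 S10-b->S10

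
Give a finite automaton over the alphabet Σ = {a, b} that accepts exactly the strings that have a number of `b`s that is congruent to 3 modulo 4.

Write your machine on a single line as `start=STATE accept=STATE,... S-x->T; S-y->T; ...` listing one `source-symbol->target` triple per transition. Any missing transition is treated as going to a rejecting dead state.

Keep the running count of `b`s modulo 4: each `b` advances along the cycle s0 → s1 → s2 → s3 → s0 while other symbols loop. Accept at s3.
        a   b  
>  s0   s0  s1 
   s1   s1  s2 
   s2   s2  s3 
 * s3   s3  s0 
(> = start, * = accepting)

start=s0; accept=s3; s0-a->s0; s0-b->s1; s1-a->s1; s1-b->s2; s2-a->s2; s2-b->s3; s3-a->s3; s3-b->s0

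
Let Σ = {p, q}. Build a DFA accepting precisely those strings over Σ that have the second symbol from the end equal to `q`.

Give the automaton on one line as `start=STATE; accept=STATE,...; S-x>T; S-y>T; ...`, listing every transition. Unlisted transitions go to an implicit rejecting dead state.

Because acceptance depends on a position counted from the end, the machine has to buffer the most recent 2 symbols. Make each state the string of the last up-to-2 symbols read; on input `x` shift the window left and append `x`. Accept when the buffered window has length 2 and begins with `q`.
7 states suffice.
        p   q  
>  S0   S1  S2 
   S1   S3  S4 
   S2   S5  S6 
   S3   S3  S4 
   S4   S5  S6 
 * S5   S3  S4 
 * S6   S5  S6 
(> = start, * = accepting)

start=S0; accept=S5,S6; S0-p>S1; S0-q>S2; S1-p>S3; S1-q>S4; S2-p>S5; S2-q>S6; S3-p>S3; S3-q>S4; S4-p>S5; S4-q>S6; S5-p>S3; S5-q>S4; S6-p>S5; S6-q>S6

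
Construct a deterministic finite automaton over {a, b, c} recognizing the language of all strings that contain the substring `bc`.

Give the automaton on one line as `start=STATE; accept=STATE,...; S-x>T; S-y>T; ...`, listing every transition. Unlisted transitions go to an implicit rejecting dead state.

States q0..q1 record the length of the longest prefix of `bc` that matches the current input suffix. Reaching q2 means `bc` has been seen, and we stay there forever. Accept from q2.
3 states suffice.
        a   b   c  
>  q0   q0  q1  q0 
   q1   q0  q1  q2 
 * q2   q2  q2  q2 
(> = start, * = accepting)

start=q0; accept=q2; q0-a>q0; q0-b>q1; q0-c>q0; q1-a>q0; q1-b>q1; q1-c>q2; q2-a>q2; q2-b>q2; q2-c>q2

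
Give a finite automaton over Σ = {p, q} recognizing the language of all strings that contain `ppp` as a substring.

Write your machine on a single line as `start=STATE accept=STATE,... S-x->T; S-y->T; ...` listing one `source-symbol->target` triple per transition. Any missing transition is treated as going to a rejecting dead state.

start=A; accept=D; A-p->B; A-q->A; B-p->C; B-q->A; C-p->D; C-q->A; D-p->D; D-q->D

Track how much of `ppp` has been matched so far: state A is no progress, D is the absorbing accept state reached once `ppp` has occurred. Intermediate states record partial matches; on a mismatch, fall back to the longest reusable overlap.
4 states suffice.
       p  q 
>  A   B  A 
   B   C  A 
   C   D  A 
 * D   D  D 
(> = start, * = accepting)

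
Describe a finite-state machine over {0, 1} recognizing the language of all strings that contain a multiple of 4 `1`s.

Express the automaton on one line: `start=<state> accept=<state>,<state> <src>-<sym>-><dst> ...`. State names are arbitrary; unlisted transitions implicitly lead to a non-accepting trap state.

Keep the running count of `1`s modulo 4: each `1` advances along the cycle s0 → s1 → s2 → s3 → s0 while other symbols loop. Accept at s0.
With 4 states:
        0   1  
>* s0   s0  s1 
   s1   s1  s2 
   s2   s2  s3 
   s3   s3  s0 
(> = start, * = accepting)

start=s0 accept=s0 s0-0->s0 s0-1->s1 s1-0->s1 s1-1->s2 s2-0->s2 s2-1->s3 s3-0->s3 s3-1->s0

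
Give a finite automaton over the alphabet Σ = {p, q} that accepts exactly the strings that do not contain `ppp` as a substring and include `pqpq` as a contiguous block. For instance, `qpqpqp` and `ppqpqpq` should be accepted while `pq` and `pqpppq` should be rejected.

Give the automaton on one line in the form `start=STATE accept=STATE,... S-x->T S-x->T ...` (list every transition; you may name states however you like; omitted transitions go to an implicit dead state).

Build one automaton per condition and run them in lockstep. One (4 states) tracks partial matches of the forbidden pattern `ppp`; the other (5 states) tracks whether and how much of `pqpq` has been seen. Each combined state is a pair, one component from each; accept when both components accept. Equivalent product states are then merged.
With 9 states:
        p   q  
>  S0   S1  S0 
   S1   S2  S3 
   S2   S4  S3 
   S3   S5  S0 
   S4   S4  S4 
   S5   S2  S6 
 * S6   S7  S6 
 * S7   S8  S6 
 * S8   S4  S6 
(> = start, * = accepting)

start=S0 accept=S6,S7,S8 S0-p->S1 S0-q->S0 S1-p->S2 S1-q->S3 S2-p->S4 S2-q->S3 S3-p->S5 S3-q->S0 S4-p->S4 S4-q->S4 S5-p->S2 S5-q->S6 S6-p->S7 S6-q->S6 S7-p->S8 S7-q->S6 S8-p->S4 S8-q->S6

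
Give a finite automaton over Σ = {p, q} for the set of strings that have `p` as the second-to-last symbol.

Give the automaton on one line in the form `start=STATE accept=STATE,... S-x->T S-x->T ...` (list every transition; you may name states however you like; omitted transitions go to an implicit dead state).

Because acceptance depends on a position counted from the end, the machine has to buffer the most recent 2 symbols. Make each state the string of the last up-to-2 symbols read; on input `x` shift the window left and append `x`. Accept when the buffered window has length 2 and begins with `p`.
        p   q  
>  s0   s1  s2 
   s1   s3  s4 
   s2   s5  s6 
 * s3   s3  s4 
 * s4   s5  s6 
   s5   s3  s4 
   s6   s5  s6 
(> = start, * = accepting)

start=s0 accept=s3,s4 s0-p->s1 s0-q->s2 s1-p->s3 s1-q->s4 s2-p->s5 s2-q->s6 s3-p->s3 s3-q->s4 s4-p->s5 s4-q->s6 s5-p->s3 s5-q->s4 s6-p->s5 s6-q->s6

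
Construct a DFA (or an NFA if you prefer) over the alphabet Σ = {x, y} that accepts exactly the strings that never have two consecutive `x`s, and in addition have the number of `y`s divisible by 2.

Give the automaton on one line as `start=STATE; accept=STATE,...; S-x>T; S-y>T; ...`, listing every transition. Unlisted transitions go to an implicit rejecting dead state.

start=A; accept=A,B; A-x>B; A-y>C; B-x>D; B-y>C; C-x>E; C-y>A; D-x>D; D-y>F; E-x>F; E-y>A; F-x>F; F-y>D

Build one automaton per condition and run them in lockstep. The first has 3 states tracking partial matches of the forbidden pattern `xx`; the second has 2 states tracking the count of `y`s modulo 2. A product state is a pair (one from each), accepting exactly when both do.
With 6 states:
       x  y 
>* A   B  C 
 * B   D  C 
   C   E  A 
   D   D  F 
   E   F  A 
   F   F  D 
(> = start, * = accepting)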